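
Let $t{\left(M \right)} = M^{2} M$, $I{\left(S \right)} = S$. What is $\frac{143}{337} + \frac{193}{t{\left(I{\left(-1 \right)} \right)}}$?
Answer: $- \frac{64898}{337} \approx -192.58$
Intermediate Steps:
$t{\left(M \right)} = M^{3}$
$\frac{143}{337} + \frac{193}{t{\left(I{\left(-1 \right)} \right)}} = \frac{143}{337} + \frac{193}{\left(-1\right)^{3}} = 143 \cdot \frac{1}{337} + \frac{193}{-1} = \frac{143}{337} + 193 \left(-1\right) = \frac{143}{337} - 193 = - \frac{64898}{337}$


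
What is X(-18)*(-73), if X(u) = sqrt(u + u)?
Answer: -438*I ≈ -438.0*I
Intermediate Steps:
X(u) = sqrt(2)*sqrt(u) (X(u) = sqrt(2*u) = sqrt(2)*sqrt(u))
X(-18)*(-73) = (sqrt(2)*sqrt(-18))*(-73) = (sqrt(2)*(3*I*sqrt(2)))*(-73) = (6*I)*(-73) = -438*I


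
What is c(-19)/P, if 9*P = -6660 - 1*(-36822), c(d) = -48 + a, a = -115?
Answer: -489/10054 ≈ -0.048637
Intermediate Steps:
c(d) = -163 (c(d) = -48 - 115 = -163)
P = 10054/3 (P = (-6660 - 1*(-36822))/9 = (-6660 + 36822)/9 = (⅑)*30162 = 10054/3 ≈ 3351.3)
c(-19)/P = -163/10054/3 = -163*3/10054 = -489/10054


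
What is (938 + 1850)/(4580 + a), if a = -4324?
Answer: 697/64 ≈ 10.891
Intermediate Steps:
(938 + 1850)/(4580 + a) = (938 + 1850)/(4580 - 4324) = 2788/256 = 2788*(1/256) = 697/64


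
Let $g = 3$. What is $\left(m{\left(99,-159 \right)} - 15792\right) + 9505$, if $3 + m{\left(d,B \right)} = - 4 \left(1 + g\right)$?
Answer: $-6306$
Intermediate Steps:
$m{\left(d,B \right)} = -19$ ($m{\left(d,B \right)} = -3 - 4 \left(1 + 3\right) = -3 - 16 = -19$)
$\left(m{\left(99,-159 \right)} - 15792\right) + 9505 = \left(-19 - 15792\right) + 9505 = -15811 + 9505 = -6306$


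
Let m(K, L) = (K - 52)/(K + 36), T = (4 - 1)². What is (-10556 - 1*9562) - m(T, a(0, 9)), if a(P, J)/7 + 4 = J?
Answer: -905267/45 ≈ -20117.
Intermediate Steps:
a(P, J) = -28 + 7*J
T = 9 (T = 3² = 9)
m(K, L) = (-52 + K)/(36 + K)
(-10556 - 1*9562) - m(T, a(0, 9)) = (-10556 - 1*9562) - (-52 + 9)/(36 + 9) = (-10556 - 9562) - (-43)/45 = -20118 - (-43)/45 = -20118 - 1*(-43/45) = -20118 + 43/45 = -905267/45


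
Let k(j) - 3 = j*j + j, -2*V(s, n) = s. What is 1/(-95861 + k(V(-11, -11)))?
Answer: -4/383289 ≈ -1.0436e-5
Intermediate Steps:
V(s, n) = -s/2
k(j) = 3 + j + j**2 (k(j) = 3 + (j*j + j) = 3 + (j**2 + j) = 3 + (j + j**2) = 3 + j + j**2)
1/(-95861 + k(V(-11, -11))) = 1/(-95861 + (3 - 1/2*(-11) + (-1/2*(-11))**2)) = 1/(-95861 + (3 + 11/2 + (11/2)**2)) = 1/(-95861 + (3 + 11/2 + 121/4)) = 1/(-95861 + 155/4) = 1/(-383289/4) = -4/383289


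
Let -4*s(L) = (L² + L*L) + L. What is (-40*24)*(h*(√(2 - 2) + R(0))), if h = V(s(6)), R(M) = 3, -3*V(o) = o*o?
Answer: 365040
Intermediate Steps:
s(L) = -L²/2 - L/4 (s(L) = -((L² + L*L) + L)/4 = -((L² + L²) + L)/4 = -(2*L² + L)/4 = -(L + 2*L²)/4 = -L²/2 - L/4)
V(o) = -o²/3 (V(o) = -o*o/3 = -o²/3)
h = -507/4 (h = -9*(1 + 2*6)²/4/3 = -9*(1 + 12)²/4/3 = -(-¼*6*13)²/3 = -(-39/2)²/3 = -⅓*1521/4 = -507/4 ≈ -126.75)
(-40*24)*(h*(√(2 - 2) + R(0))) = (-40*24)*(-507*(√(2 - 2) + 3)/4) = -(-121680)*(√0 + 3) = -(-121680)*(0 + 3) = -(-121680)*3 = -960*(-1521/4) = 365040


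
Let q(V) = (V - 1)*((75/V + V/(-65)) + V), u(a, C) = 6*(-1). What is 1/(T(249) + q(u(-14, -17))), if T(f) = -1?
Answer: 130/16621 ≈ 0.0078214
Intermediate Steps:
u(a, C) = -6
q(V) = (-1 + V)*(75/V + 64*V/65) (q(V) = (-1 + V)*((75/V + V*(-1/65)) + V) = (-1 + V)*((75/V - V/65) + V) = (-1 + V)*(75/V + 64*V/65))
1/(T(249) + q(u(-14, -17))) = 1/(-1 + (1/65)*(-4875 - 6*(4875 - 64*(-6) + 64*(-6)²))/(-6)) = 1/(-1 + (1/65)*(-⅙)*(-4875 - 6*(4875 + 384 + 64*36))) = 1/(-1 + (1/65)*(-⅙)*(-4875 - 6*(4875 + 384 + 2304))) = 1/(-1 + (1/65)*(-⅙)*(-4875 - 6*7563)) = 1/(-1 + (1/65)*(-⅙)*(-4875 - 45378)) = 1/(-1 + (1/65)*(-⅙)*(-50253)) = 1/(-1 + 16751/130) = 1/(16621/130) = 130/16621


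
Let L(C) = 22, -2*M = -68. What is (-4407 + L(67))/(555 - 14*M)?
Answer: -4385/79 ≈ -55.506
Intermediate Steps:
M = 34 (M = -1/2*(-68) = 34)
(-4407 + L(67))/(555 - 14*M) = (-4407 + 22)/(555 - 14*34) = -4385/(555 - 476) = -4385/79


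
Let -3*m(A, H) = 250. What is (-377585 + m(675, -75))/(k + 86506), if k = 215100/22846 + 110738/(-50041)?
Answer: -647646440710715/148357599986802 ≈ -4.3654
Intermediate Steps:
m(A, H) = -250/3 (m(A, H) = -⅓*250 = -250/3)
k = 4116949376/571618343 (k = 215100*(1/22846) + 110738*(-1/50041) = 107550/11423 - 110738/50041 = 4116949376/571618343 ≈ 7.2023)
(-377585 + m(675, -75))/(k + 86506) = (-377585 - 250/3)/(4116949376/571618343 + 86506) = -1133005/(3*49452533328934/571618343) = -1133005/3*571618343/49452533328934 = -647646440710715/148357599986802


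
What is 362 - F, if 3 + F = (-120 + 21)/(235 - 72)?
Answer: 59594/163 ≈ 365.61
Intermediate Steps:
F = -588/163 (F = -3 + (-120 + 21)/(235 - 72) = -3 - 99/163 = -588/163 ≈ -3.6074)
362 - F = 362 - 1*(-588/163) = 362 + 588/163 = 59594/163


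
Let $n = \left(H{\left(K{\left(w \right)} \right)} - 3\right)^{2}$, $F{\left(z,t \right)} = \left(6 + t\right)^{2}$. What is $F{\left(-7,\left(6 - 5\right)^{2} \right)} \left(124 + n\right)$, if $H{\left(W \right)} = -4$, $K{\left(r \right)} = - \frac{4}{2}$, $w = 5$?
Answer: $8477$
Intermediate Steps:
$K{\left(r \right)} = -2$ ($K{\left(r \right)} = \left(-4\right) \frac{1}{2} = -2$)
$n = 49$ ($n = \left(-4 - 3\right)^{2} = \left(-7\right)^{2} = 49$)
$F{\left(-7,\left(6 - 5\right)^{2} \right)} \left(124 + n\right) = \left(6 + \left(6 - 5\right)^{2}\right)^{2} \left(124 + 49\right) = \left(6 + 1^{2}\right)^{2} \cdot 173 = \left(6 + 1\right)^{2} \cdot 173 = 7^{2} \cdot 173 = 49 \cdot 173 = 8477$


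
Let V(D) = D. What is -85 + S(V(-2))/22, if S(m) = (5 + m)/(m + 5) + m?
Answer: -1871/22 ≈ -85.045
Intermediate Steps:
S(m) = 1 + m (S(m) = (5 + m)/(5 + m) + m = 1 + m)
-85 + S(V(-2))/22 = -85 + (1 - 2)/22 = -85 + (1/22)*(-1) = -85 - 1/22 = -1871/22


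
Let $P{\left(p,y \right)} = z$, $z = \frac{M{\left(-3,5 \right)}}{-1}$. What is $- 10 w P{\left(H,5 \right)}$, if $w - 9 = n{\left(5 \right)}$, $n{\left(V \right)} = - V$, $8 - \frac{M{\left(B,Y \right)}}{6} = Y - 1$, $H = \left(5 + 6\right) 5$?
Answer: $960$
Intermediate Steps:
$H = 55$ ($H = 11 \cdot 5 = 55$)
$M{\left(B,Y \right)} = 54 - 6 Y$ ($M{\left(B,Y \right)} = 48 - 6 \left(Y - 1\right) = 48 - 6 \left(-1 + Y\right) = 48 - \left(-6 + 6 Y\right) = 54 - 6 Y$)
$z = -24$ ($z = \frac{54 - 30}{-1} = \left(54 - 30\right) \left(-1\right) = 24 \left(-1\right) = -24$)
$P{\left(p,y \right)} = -24$
$w = 4$ ($w = 9 - 5 = 4$)
$- 10 w P{\left(H,5 \right)} = \left(-10\right) 4 \left(-24\right) = \left(-40\right) \left(-24\right) = 960$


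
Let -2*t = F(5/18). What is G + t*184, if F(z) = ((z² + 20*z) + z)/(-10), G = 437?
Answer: 79603/162 ≈ 491.38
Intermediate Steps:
F(z) = -21*z/10 - z²/10 (F(z) = (z² + 21*z)*(-⅒) = -21*z/10 - z²/10)
t = 383/1296 (t = -(-1)*5/18*(21 + 5/18)/20 = -(-1)*5*(1/18)*(21 + 5*(1/18))/20 = -(-1)*5*(21 + 5/18)/(20*18) = -(-1)*5*383/(20*18*18) = -½*(-383/648) = 383/1296 ≈ 0.29552)
G + t*184 = 437 + (383/1296)*184 = 437 + 8809/162 = 79603/162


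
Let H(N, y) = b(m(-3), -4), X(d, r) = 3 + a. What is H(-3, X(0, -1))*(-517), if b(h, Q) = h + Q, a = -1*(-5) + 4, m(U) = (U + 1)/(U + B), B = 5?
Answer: 2585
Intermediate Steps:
m(U) = (1 + U)/(5 + U) (m(U) = (U + 1)/(U + 5) = (1 + U)/(5 + U))
a = 9 (a = 5 + 4 = 9)
X(d, r) = 12 (X(d, r) = 3 + 9 = 12)
b(h, Q) = Q + h
H(N, y) = -5 (H(N, y) = -4 + (1 - 3)/(5 - 3) = -4 - 2/2 = -4 + (½)*(-2) = -4 - 1 = -5)
H(-3, X(0, -1))*(-517) = -5*(-517) = 2585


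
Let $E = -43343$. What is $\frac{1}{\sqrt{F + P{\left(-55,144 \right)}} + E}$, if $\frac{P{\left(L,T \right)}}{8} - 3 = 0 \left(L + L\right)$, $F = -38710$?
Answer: $- \frac{43343}{1878654335} - \frac{29 i \sqrt{46}}{1878654335} \approx -2.3071 \cdot 10^{-5} - 1.047 \cdot 10^{-7} i$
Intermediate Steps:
$P{\left(L,T \right)} = 24$ ($P{\left(L,T \right)} = 24 + 8 \cdot 0 \left(L + L\right) = 24 + 8 \cdot 0 \cdot 2 L = 24 + 8 \cdot 0 = 24 + 0 = 24$)
$\frac{1}{\sqrt{F + P{\left(-55,144 \right)}} + E} = \frac{1}{\sqrt{-38710 + 24} - 43343} = \frac{1}{\sqrt{-38686} - 43343} = \frac{1}{29 i \sqrt{46} - 43343} = \frac{1}{-43343 + 29 i \sqrt{46}}$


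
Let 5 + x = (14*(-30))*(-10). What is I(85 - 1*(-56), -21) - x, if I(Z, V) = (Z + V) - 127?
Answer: -4202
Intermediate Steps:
x = 4195 (x = -5 + (14*(-30))*(-10) = -5 - 420*(-10) = -5 + 4200 = 4195)
I(Z, V) = -127 + V + Z (I(Z, V) = (V + Z) - 127 = -127 + V + Z)
I(85 - 1*(-56), -21) - x = (-127 - 21 + (85 - 1*(-56))) - 1*4195 = (-127 - 21 + (85 + 56)) - 4195 = (-127 - 21 + 141) - 4195 = -7 - 4195 = -4202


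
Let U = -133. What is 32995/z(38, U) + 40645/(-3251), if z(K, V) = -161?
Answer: -113810590/523411 ≈ -217.44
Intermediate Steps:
32995/z(38, U) + 40645/(-3251) = 32995/(-161) + 40645/(-3251) = 32995*(-1/161) + 40645*(-1/3251) = -32995/161 - 40645/3251 = -113810590/523411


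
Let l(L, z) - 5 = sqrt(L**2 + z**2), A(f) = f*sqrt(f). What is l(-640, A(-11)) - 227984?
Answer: -227979 + sqrt(408269) ≈ -2.2734e+5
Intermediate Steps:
A(f) = f**(3/2)
l(L, z) = 5 + sqrt(L**2 + z**2)
l(-640, A(-11)) - 227984 = (5 + sqrt((-640)**2 + ((-11)**(3/2))**2)) - 227984 = (5 + sqrt(409600 + (-11*I*sqrt(11))**2)) - 227984 = (5 + sqrt(409600 - 1331)) - 227984 = (5 + sqrt(408269)) - 227984 = -227979 + sqrt(408269)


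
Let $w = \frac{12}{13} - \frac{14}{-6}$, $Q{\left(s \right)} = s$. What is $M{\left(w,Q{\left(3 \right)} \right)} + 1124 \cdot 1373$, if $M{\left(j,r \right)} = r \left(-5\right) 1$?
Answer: $1543237$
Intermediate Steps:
$w = \frac{127}{39}$ ($w = 12 \cdot \frac{1}{13} - - \frac{7}{3} = \frac{12}{13} + \frac{7}{3} = \frac{127}{39} \approx 3.2564$)
$M{\left(j,r \right)} = - 5 r$ ($M{\left(j,r \right)} = - 5 r 1 = - 5 r$)
$M{\left(w,Q{\left(3 \right)} \right)} + 1124 \cdot 1373 = \left(-5\right) 3 + 1124 \cdot 1373 = -15 + 1543252 = 1543237$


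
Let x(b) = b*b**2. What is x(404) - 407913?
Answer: 65531351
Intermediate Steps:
x(b) = b**3
x(404) - 407913 = 404**3 - 407913 = 65939264 - 407913 = 65531351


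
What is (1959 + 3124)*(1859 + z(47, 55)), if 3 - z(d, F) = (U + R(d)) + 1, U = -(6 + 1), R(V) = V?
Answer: 9256143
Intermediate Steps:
U = -7 (U = -1*7 = -7)
z(d, F) = 9 - d (z(d, F) = 3 - ((-7 + d) + 1) = 3 - (-6 + d) = 3 + (6 - d) = 9 - d)
(1959 + 3124)*(1859 + z(47, 55)) = (1959 + 3124)*(1859 + (9 - 1*47)) = 5083*(1859 + (9 - 47)) = 5083*(1859 - 38) = 5083*1821 = 9256143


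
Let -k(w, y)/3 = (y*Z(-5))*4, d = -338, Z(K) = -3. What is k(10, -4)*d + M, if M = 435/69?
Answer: 1119601/23 ≈ 48678.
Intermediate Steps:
k(w, y) = 36*y (k(w, y) = -3*y*(-3)*4 = -3*(-3*y)*4 = -(-36)*y = 36*y)
M = 145/23 (M = 435*(1/69) = 145/23 ≈ 6.3043)
k(10, -4)*d + M = (36*(-4))*(-338) + 145/23 = -144*(-338) + 145/23 = 48672 + 145/23 = 1119601/23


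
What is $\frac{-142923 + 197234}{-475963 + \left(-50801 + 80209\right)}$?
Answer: $- \frac{54311}{446555} \approx -0.12162$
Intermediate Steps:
$\frac{-142923 + 197234}{-475963 + \left(-50801 + 80209\right)} = \frac{54311}{-475963 + 29408} = \frac{54311}{-446555} = 54311 \left(- \frac{1}{446555}\right) = - \frac{54311}{446555}$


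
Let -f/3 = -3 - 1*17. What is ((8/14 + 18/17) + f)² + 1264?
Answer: 71687060/14161 ≈ 5062.3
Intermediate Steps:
f = 60 (f = -3*(-3 - 1*17) = -3*(-3 - 17) = -3*(-20) = 60)
((8/14 + 18/17) + f)² + 1264 = ((8/14 + 18/17) + 60)² + 1264 = ((8*(1/14) + 18*(1/17)) + 60)² + 1264 = ((4/7 + 18/17) + 60)² + 1264 = (194/119 + 60)² + 1264 = (7334/119)² + 1264 = 53787556/14161 + 1264 = 71687060/14161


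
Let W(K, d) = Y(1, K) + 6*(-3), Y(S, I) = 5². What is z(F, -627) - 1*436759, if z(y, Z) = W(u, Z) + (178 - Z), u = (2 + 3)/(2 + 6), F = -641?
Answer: -435947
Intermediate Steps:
Y(S, I) = 25
u = 5/8 ≈ 0.62500
W(K, d) = 7 (W(K, d) = 25 + 6*(-3) = 25 - 18 = 7)
z(y, Z) = 185 - Z (z(y, Z) = 7 + (178 - Z) = 185 - Z)
z(F, -627) - 1*436759 = (185 - 1*(-627)) - 1*436759 = (185 + 627) - 436759 = 812 - 436759 = -435947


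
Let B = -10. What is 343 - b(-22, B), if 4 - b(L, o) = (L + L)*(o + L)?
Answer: 1747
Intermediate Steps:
b(L, o) = 4 - 2*L*(L + o) (b(L, o) = 4 - (L + L)*(o + L) = 4 - 2*L*(L + o))
343 - b(-22, B) = 343 - (4 - 2*(-22)**2 - 2*(-22)*(-10)) = 343 - (4 - 2*484 - 440) = 343 - (4 - 968 - 440) = 343 - 1*(-1404) = 343 + 1404 = 1747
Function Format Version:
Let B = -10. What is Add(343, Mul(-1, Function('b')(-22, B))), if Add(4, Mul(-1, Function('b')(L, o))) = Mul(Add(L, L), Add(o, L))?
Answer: 1747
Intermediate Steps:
Function('b')(L, o) = Add(4, Mul(-2, L, Add(L, o))) (Function('b')(L, o) = Add(4, Mul(-1, Mul(Add(L, L), Add(o, L)))) = Add(4, Mul(-1, Mul(Mul(2, L), Add(L, o)))) = Add(4, Mul(-1, Mul(2, L, Add(L, o)))) = Add(4, Mul(-2, L, Add(L, o))))
Add(343, Mul(-1, Function('b')(-22, B))) = Add(343, Mul(-1, Add(4, Mul(-2, Pow(-22, 2)), Mul(-2, -22, -10)))) = Add(343, Mul(-1, Add(4, Mul(-2, 484), -440))) = Add(343, Mul(-1, Add(4, -968, -440))) = Add(343, Mul(-1, -1404)) = Add(343, 1404) = 1747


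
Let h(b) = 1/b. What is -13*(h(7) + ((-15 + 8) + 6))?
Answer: 78/7 ≈ 11.143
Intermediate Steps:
-13*(h(7) + ((-15 + 8) + 6)) = -13*(1/7 + ((-15 + 8) + 6)) = -13*(⅐ + (-7 + 6)) = -13*(⅐ - 1) = -13*(-6/7) = 78/7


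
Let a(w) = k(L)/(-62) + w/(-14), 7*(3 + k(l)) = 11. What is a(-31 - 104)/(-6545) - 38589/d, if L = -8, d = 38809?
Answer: -21955203185/22047625754 ≈ -0.99581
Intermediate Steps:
k(l) = -10/7 (k(l) = -3 + (⅐)*11 = -3 + 11/7 = -10/7)
a(w) = 5/217 - w/14 (a(w) = -10/7/(-62) + w/(-14) = -10/7*(-1/62) + w*(-1/14) = 5/217 - w/14)
a(-31 - 104)/(-6545) - 38589/d = (5/217 - (-31 - 104)/14)/(-6545) - 38589/38809 = (5/217 - 1/14*(-135))*(-1/6545) - 38589*1/38809 = (5/217 + 135/14)*(-1/6545) - 38589/38809 = (4195/434)*(-1/6545) - 38589/38809 = -839/568106 - 38589/38809 = -21955203185/22047625754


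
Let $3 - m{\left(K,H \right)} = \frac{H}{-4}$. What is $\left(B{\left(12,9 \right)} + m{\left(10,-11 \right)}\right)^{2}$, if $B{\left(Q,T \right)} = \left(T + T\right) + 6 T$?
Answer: $\frac{83521}{16} \approx 5220.1$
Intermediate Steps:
$m{\left(K,H \right)} = 3 + \frac{H}{4}$ ($m{\left(K,H \right)} = 3 - \frac{H}{-4} = 3 - H \left(- \frac{1}{4}\right) = 3 - - \frac{H}{4} = 3 + \frac{H}{4}$)
$B{\left(Q,T \right)} = 8 T$ ($B{\left(Q,T \right)} = 2 T + 6 T = 8 T$)
$\left(B{\left(12,9 \right)} + m{\left(10,-11 \right)}\right)^{2} = \left(8 \cdot 9 + \left(3 + \frac{1}{4} \left(-11\right)\right)\right)^{2} = \left(72 + \left(3 - \frac{11}{4}\right)\right)^{2} = \left(72 + \frac{1}{4}\right)^{2} = \left(\frac{289}{4}\right)^{2} = \frac{83521}{16}$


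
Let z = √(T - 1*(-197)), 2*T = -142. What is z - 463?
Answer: -463 + 3*√14 ≈ -451.77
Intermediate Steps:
T = -71 (T = (½)*(-142) = -71)
z = 3*√14 (z = √(-71 - 1*(-197)) = √(-71 + 197) = √126 = 3*√14 ≈ 11.225)
z - 463 = 3*√14 - 463 = -463 + 3*√14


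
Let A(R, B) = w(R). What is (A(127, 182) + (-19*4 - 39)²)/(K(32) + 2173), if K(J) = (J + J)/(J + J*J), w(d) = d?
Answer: 440616/71711 ≈ 6.1443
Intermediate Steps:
A(R, B) = R
K(J) = 2*J/(J + J²) (K(J) = (2*J)/(J + J²) = 2*J/(J + J²))
(A(127, 182) + (-19*4 - 39)²)/(K(32) + 2173) = (127 + (-19*4 - 39)²)/(2/(1 + 32) + 2173) = (127 + (-76 - 39)²)/(2/33 + 2173) = (127 + (-115)²)/(2*(1/33) + 2173) = (127 + 13225)/(2/33 + 2173) = 13352/(71711/33) = 13352*(33/71711) = 440616/71711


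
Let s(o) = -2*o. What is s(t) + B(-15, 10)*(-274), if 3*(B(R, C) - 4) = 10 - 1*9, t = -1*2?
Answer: -3550/3 ≈ -1183.3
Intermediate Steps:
t = -2
B(R, C) = 13/3 (B(R, C) = 4 + (10 - 1*9)/3 = 4 + (10 - 9)/3 = 4 + (⅓)*1 = 4 + ⅓ = 13/3)
s(t) + B(-15, 10)*(-274) = -2*(-2) + (13/3)*(-274) = 4 - 3562/3 = -3550/3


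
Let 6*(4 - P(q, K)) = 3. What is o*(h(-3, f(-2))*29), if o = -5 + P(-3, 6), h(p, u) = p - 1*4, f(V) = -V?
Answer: 609/2 ≈ 304.50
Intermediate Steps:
P(q, K) = 7/2 (P(q, K) = 4 - 1/6*3 = 4 - 1/2 = 7/2)
h(p, u) = -4 + p (h(p, u) = p - 4 = -4 + p)
o = -3/2 (o = -5 + 7/2 = -3/2 ≈ -1.5000)
o*(h(-3, f(-2))*29) = -3*(-4 - 3)*29/2 = -(-21)*29/2 = -3/2*(-203) = 609/2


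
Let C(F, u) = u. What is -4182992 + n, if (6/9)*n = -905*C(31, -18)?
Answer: -4158557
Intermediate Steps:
n = 24435 (n = 3*(-905*(-18))/2 = (3/2)*16290 = 24435)
-4182992 + n = -4182992 + 24435 = -4158557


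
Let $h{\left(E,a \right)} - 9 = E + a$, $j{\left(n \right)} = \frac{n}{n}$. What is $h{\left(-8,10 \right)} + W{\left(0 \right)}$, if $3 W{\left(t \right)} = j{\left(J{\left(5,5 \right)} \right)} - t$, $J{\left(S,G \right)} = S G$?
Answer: $\frac{34}{3} \approx 11.333$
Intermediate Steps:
$J{\left(S,G \right)} = G S$
$j{\left(n \right)} = 1$
$W{\left(t \right)} = \frac{1}{3} - \frac{t}{3}$ ($W{\left(t \right)} = \frac{1 - t}{3} = \frac{1}{3} - \frac{t}{3}$)
$h{\left(E,a \right)} = 9 + E + a$ ($h{\left(E,a \right)} = 9 + \left(E + a\right) = 9 + E + a$)
$h{\left(-8,10 \right)} + W{\left(0 \right)} = \left(9 - 8 + 10\right) + \left(\frac{1}{3} - 0\right) = 11 + \left(\frac{1}{3} + 0\right) = 11 + \frac{1}{3} = \frac{34}{3}$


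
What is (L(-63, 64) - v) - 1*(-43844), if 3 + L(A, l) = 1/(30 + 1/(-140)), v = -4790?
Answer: 204201709/4199 ≈ 48631.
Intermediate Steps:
L(A, l) = -12457/4199 (L(A, l) = -3 + 1/(30 + 1/(-140)) = -3 + 1/(30 - 1/140) = -3 + 1/(4199/140) = -3 + 140/4199 = -12457/4199)
(L(-63, 64) - v) - 1*(-43844) = (-12457/4199 - 1*(-4790)) - 1*(-43844) = (-12457/4199 + 4790) + 43844 = 20100753/4199 + 43844 = 204201709/4199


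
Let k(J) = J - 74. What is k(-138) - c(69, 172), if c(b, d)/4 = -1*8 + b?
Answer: -456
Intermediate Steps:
c(b, d) = -32 + 4*b (c(b, d) = 4*(-1*8 + b) = 4*(-8 + b) = -32 + 4*b)
k(J) = -74 + J
k(-138) - c(69, 172) = (-74 - 138) - (-32 + 4*69) = -212 - (-32 + 276) = -212 - 1*244 = -212 - 244 = -456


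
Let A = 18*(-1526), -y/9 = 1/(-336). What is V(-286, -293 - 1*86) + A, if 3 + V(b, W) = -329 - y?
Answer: -3113603/112 ≈ -27800.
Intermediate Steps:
y = 3/112 (y = -9/(-336) = -9*(-1/336) = 3/112 ≈ 0.026786)
V(b, W) = -37187/112 (V(b, W) = -3 + (-329 - 1*3/112) = -3 + (-329 - 3/112) = -3 - 36851/112 = -37187/112)
A = -27468
V(-286, -293 - 1*86) + A = -37187/112 - 27468 = -3113603/112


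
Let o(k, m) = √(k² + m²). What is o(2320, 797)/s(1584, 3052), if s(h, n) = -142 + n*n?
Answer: √6017609/9314562 ≈ 0.00026336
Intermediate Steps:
s(h, n) = -142 + n²
o(2320, 797)/s(1584, 3052) = √(2320² + 797²)/(-142 + 3052²) = √(5382400 + 635209)/(-142 + 9314704) = √6017609/9314562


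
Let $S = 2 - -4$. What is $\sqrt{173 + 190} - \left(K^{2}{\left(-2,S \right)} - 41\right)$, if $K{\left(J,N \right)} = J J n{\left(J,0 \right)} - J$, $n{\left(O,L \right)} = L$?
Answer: $37 + 11 \sqrt{3} \approx 56.053$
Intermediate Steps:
$S = 6$ ($S = 2 + 4 = 6$)
$K{\left(J,N \right)} = - J$ ($K{\left(J,N \right)} = J J 0 - J = J^{2} \cdot 0 - J = 0 - J = - J$)
$\sqrt{173 + 190} - \left(K^{2}{\left(-2,S \right)} - 41\right) = \sqrt{173 + 190} - \left(\left(\left(-1\right) \left(-2\right)\right)^{2} - 41\right) = \sqrt{363} - \left(2^{2} - 41\right) = 11 \sqrt{3} - \left(4 - 41\right) = 11 \sqrt{3} - -37 = 11 \sqrt{3} + 37 = 37 + 11 \sqrt{3}$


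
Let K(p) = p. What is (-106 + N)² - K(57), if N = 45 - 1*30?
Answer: 8224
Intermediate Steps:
N = 15 (N = 45 - 30 = 15)
(-106 + N)² - K(57) = (-106 + 15)² - 1*57 = (-91)² - 57 = 8281 - 57 = 8224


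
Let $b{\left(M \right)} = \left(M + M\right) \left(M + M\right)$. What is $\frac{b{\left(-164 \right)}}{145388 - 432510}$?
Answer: $- \frac{53792}{143561} \approx -0.3747$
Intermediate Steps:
$b{\left(M \right)} = 4 M^{2}$ ($b{\left(M \right)} = 2 M 2 M = 4 M^{2}$)
$\frac{b{\left(-164 \right)}}{145388 - 432510} = \frac{4 \left(-164\right)^{2}}{145388 - 432510} = \frac{4 \cdot 26896}{145388 - 432510} = \frac{107584}{-287122} = 107584 \left(- \frac{1}{287122}\right) = - \frac{53792}{143561}$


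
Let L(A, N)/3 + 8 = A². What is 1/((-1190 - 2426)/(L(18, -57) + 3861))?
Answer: -4809/3616 ≈ -1.3299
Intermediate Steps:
L(A, N) = -24 + 3*A²
1/((-1190 - 2426)/(L(18, -57) + 3861)) = 1/((-1190 - 2426)/((-24 + 3*18²) + 3861)) = 1/(-3616/((-24 + 3*324) + 3861)) = 1/(-3616/((-24 + 972) + 3861)) = 1/(-3616/(948 + 3861)) = 1/(-3616/4809) = -4809/3616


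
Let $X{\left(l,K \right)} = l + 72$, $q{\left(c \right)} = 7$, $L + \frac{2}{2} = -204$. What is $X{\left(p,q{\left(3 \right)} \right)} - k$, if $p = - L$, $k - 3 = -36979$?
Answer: $37253$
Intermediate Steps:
$L = -205$ ($L = -1 - 204 = -205$)
$k = -36976$ ($k = 3 - 36979 = -36976$)
$p = 205$ ($p = \left(-1\right) \left(-205\right) = 205$)
$X{\left(l,K \right)} = 72 + l$
$X{\left(p,q{\left(3 \right)} \right)} - k = \left(72 + 205\right) - -36976 = 277 + 36976 = 37253$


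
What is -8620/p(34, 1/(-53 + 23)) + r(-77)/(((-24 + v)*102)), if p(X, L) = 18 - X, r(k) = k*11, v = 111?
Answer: 9560041/17748 ≈ 538.65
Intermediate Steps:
r(k) = 11*k
-8620/p(34, 1/(-53 + 23)) + r(-77)/(((-24 + v)*102)) = -8620/(18 - 1*34) + (11*(-77))/(((-24 + 111)*102)) = -8620/(18 - 34) - 847/(87*102) = -8620/(-16) - 847/8874 = -8620*(-1/16) - 847*1/8874 = 2155/4 - 847/8874 = 9560041/17748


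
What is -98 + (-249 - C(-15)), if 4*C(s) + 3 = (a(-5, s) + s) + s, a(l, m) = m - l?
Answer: -1345/4 ≈ -336.25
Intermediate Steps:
C(s) = 1/2 + 3*s/4 (C(s) = -3/4 + (((s - 1*(-5)) + s) + s)/4 = -3/4 + (((s + 5) + s) + s)/4 = -3/4 + (((5 + s) + s) + s)/4 = -3/4 + ((5 + 2*s) + s)/4 = -3/4 + (5 + 3*s)/4 = -3/4 + (5/4 + 3*s/4) = 1/2 + 3*s/4)
-98 + (-249 - C(-15)) = -98 + (-249 - (1/2 + (3/4)*(-15))) = -98 + (-249 - (1/2 - 45/4)) = -98 + (-249 - 1*(-43/4)) = -98 + (-249 + 43/4) = -98 - 953/4 = -1345/4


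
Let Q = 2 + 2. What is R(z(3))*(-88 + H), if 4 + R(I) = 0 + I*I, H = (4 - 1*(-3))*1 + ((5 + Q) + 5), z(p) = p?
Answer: -335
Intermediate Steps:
Q = 4
H = 21 (H = (4 - 1*(-3))*1 + ((5 + 4) + 5) = (4 + 3)*1 + (9 + 5) = 7*1 + 14 = 7 + 14 = 21)
R(I) = -4 + I² (R(I) = -4 + (0 + I*I) = -4 + (0 + I²) = -4 + I²)
R(z(3))*(-88 + H) = (-4 + 3²)*(-88 + 21) = (-4 + 9)*(-67) = 5*(-67) = -335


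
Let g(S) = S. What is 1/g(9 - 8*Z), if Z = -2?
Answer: 1/25 ≈ 0.040000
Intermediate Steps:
1/g(9 - 8*Z) = 1/(9 - 8*(-2)) = 1/(9 + 16) = 1/25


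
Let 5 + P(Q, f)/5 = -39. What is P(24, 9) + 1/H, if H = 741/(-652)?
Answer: -163672/741 ≈ -220.88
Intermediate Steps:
P(Q, f) = -220 (P(Q, f) = -25 + 5*(-39) = -25 - 195 = -220)
H = -741/652 (H = 741*(-1/652) = -741/652 ≈ -1.1365)
P(24, 9) + 1/H = -220 + 1/(-741/652) = -220 - 652/741 = -163672/741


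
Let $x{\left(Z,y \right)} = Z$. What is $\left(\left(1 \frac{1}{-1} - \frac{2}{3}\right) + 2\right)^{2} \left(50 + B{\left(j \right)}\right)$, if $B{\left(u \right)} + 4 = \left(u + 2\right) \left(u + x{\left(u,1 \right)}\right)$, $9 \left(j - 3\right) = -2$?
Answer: $\frac{5876}{729} \approx 8.0604$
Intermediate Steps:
$j = \frac{25}{9}$ ($j = 3 + \frac{1}{9} \left(-2\right) = 3 - \frac{2}{9} = \frac{25}{9} \approx 2.7778$)
$B{\left(u \right)} = -4 + 2 u \left(2 + u\right)$ ($B{\left(u \right)} = -4 + \left(u + 2\right) \left(u + u\right) = -4 + \left(2 + u\right) 2 u = -4 + 2 u \left(2 + u\right)$)
$\left(\left(1 \frac{1}{-1} - \frac{2}{3}\right) + 2\right)^{2} \left(50 + B{\left(j \right)}\right) = \left(\left(1 \frac{1}{-1} - \frac{2}{3}\right) + 2\right)^{2} \left(50 + \left(-4 + 2 \left(\frac{25}{9}\right)^{2} + 4 \cdot \frac{25}{9}\right)\right) = \left(\left(1 \left(-1\right) - \frac{2}{3}\right) + 2\right)^{2} \left(50 + \left(-4 + 2 \cdot \frac{625}{81} + \frac{100}{9}\right)\right) = \left(\left(-1 - \frac{2}{3}\right) + 2\right)^{2} \left(50 + \left(-4 + \frac{1250}{81} + \frac{100}{9}\right)\right) = \left(- \frac{5}{3} + 2\right)^{2} \left(50 + \frac{1826}{81}\right) = \left(\frac{1}{3}\right)^{2} \cdot \frac{5876}{81} = \frac{1}{9} \cdot \frac{5876}{81} = \frac{5876}{729}$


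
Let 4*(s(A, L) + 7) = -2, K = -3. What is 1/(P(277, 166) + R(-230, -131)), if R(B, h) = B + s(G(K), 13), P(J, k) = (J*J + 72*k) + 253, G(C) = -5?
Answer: 2/177393 ≈ 1.1274e-5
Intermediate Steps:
s(A, L) = -15/2 (s(A, L) = -7 + (¼)*(-2) = -7 - ½ = -15/2)
P(J, k) = 253 + J² + 72*k (P(J, k) = (J² + 72*k) + 253 = 253 + J² + 72*k)
R(B, h) = -15/2 + B (R(B, h) = B - 15/2 = -15/2 + B)
1/(P(277, 166) + R(-230, -131)) = 1/((253 + 277² + 72*166) + (-15/2 - 230)) = 1/((253 + 76729 + 11952) - 475/2) = 1/(88934 - 475/2) = 1/(177393/2) = 2/177393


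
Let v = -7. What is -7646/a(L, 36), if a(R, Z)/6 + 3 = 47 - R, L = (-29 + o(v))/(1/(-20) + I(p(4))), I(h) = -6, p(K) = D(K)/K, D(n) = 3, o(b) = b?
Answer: -462583/13812 ≈ -33.491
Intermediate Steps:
p(K) = 3/K
L = 720/121 (L = (-29 - 7)/(1/(-20) - 6) = -36/(-1/20 - 6) = -36/(-121/20) = -36*(-20/121) = 720/121 ≈ 5.9504)
a(R, Z) = 264 - 6*R (a(R, Z) = -18 + 6*(47 - R) = -18 + (282 - 6*R) = 264 - 6*R)
-7646/a(L, 36) = -7646/(264 - 6*720/121) = -7646/(264 - 4320/121) = -7646/27624/121 = -7646*121/27624 = -462583/13812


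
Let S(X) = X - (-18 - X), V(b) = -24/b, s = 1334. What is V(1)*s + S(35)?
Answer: -31928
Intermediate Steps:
S(X) = 18 + 2*X (S(X) = X + (18 + X) = 18 + 2*X)
V(1)*s + S(35) = -24/1*1334 + (18 + 2*35) = -24*1*1334 + (18 + 70) = -24*1334 + 88 = -32016 + 88 = -31928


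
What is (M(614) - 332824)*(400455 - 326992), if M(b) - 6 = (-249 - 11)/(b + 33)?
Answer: -15819045351278/647 ≈ -2.4450e+10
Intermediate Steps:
M(b) = 6 - 260/(33 + b) (M(b) = 6 + (-249 - 11)/(b + 33) = 6 - 260/(33 + b))
(M(614) - 332824)*(400455 - 326992) = (2*(-31 + 3*614)/(33 + 614) - 332824)*(400455 - 326992) = (2*(-31 + 1842)/647 - 332824)*73463 = (2*(1/647)*1811 - 332824)*73463 = (3622/647 - 332824)*73463 = -215333506/647*73463 = -15819045351278/647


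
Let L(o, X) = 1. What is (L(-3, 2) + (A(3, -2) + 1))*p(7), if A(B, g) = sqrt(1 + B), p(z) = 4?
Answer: 16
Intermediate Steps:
(L(-3, 2) + (A(3, -2) + 1))*p(7) = (1 + (sqrt(1 + 3) + 1))*4 = (1 + (sqrt(4) + 1))*4 = (1 + (2 + 1))*4 = (1 + 3)*4 = 4*4 = 16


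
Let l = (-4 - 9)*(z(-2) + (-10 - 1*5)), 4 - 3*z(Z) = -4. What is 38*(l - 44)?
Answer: 13262/3 ≈ 4420.7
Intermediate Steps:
z(Z) = 8/3 (z(Z) = 4/3 - ⅓*(-4) = 4/3 + 4/3 = 8/3)
l = 481/3 (l = (-4 - 9)*(8/3 + (-10 - 1*5)) = -13*(8/3 + (-10 - 5)) = -13*(8/3 - 15) = -13*(-37/3) = 481/3 ≈ 160.33)
38*(l - 44) = 38*(481/3 - 44) = 38*(349/3) = 13262/3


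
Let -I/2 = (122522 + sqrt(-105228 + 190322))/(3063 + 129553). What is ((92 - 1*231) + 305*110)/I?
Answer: -135718635597468/7505777695 + 1107708294*sqrt(85094)/7505777695 ≈ -18039.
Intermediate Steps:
I = -61261/33154 - sqrt(85094)/66308 (I = -2*(122522 + sqrt(-105228 + 190322))/(3063 + 129553) = -2*(122522 + sqrt(85094))/132616 = -2*(61261/66308 + sqrt(85094)/132616) = -61261/33154 - sqrt(85094)/66308 ≈ -1.8522)
((92 - 1*231) + 305*110)/I = ((92 - 1*231) + 305*110)/(-61261/33154 - sqrt(85094)/66308) = ((92 - 231) + 33550)/(-61261/33154 - sqrt(85094)/66308) = (-139 + 33550)/(-61261/33154 - sqrt(85094)/66308) = 33411/(-61261/33154 - sqrt(85094)/66308)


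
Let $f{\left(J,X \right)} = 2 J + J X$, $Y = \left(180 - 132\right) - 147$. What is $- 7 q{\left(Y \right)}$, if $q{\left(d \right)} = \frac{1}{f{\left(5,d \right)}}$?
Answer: $\frac{7}{485} \approx 0.014433$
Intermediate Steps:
$Y = -99$ ($Y = 48 - 147 = -99$)
$q{\left(d \right)} = \frac{1}{10 + 5 d}$ ($q{\left(d \right)} = \frac{1}{5 \left(2 + d\right)} = \frac{1}{10 + 5 d}$)
$- 7 q{\left(Y \right)} = - 7 \frac{1}{5 \left(2 - 99\right)} = - 7 \frac{1}{5 \left(-97\right)} = - 7 \cdot \frac{1}{5} \left(- \frac{1}{97}\right) = \left(-7\right) \left(- \frac{1}{485}\right) = \frac{7}{485}$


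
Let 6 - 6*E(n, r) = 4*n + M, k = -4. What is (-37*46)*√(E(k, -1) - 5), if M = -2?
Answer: -1702*I ≈ -1702.0*I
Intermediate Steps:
E(n, r) = 4/3 - 2*n/3 (E(n, r) = 1 - (4*n - 2)/6 = 1 - (-2 + 4*n)/6 = 1 + (⅓ - 2*n/3) = 4/3 - 2*n/3)
(-37*46)*√(E(k, -1) - 5) = (-37*46)*√((4/3 - ⅔*(-4)) - 5) = -1702*√((4/3 + 8/3) - 5) = -1702*√(4 - 5) = -1702*I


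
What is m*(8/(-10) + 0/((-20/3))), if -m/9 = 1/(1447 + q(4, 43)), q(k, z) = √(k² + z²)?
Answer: 13023/2614930 - 9*√1865/2614930 ≈ 0.0048316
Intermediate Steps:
m = -9/(1447 + √1865) (m = -9/(1447 + √(4² + 43²)) = -9/(1447 + √(16 + 1849)) = -9/(1447 + √1865) ≈ -0.0060395)
m*(8/(-10) + 0/((-20/3))) = (-13023/2091944 + 9*√1865/2091944)*(8/(-10) + 0/((-20/3))) = (-13023/2091944 + 9*√1865/2091944)*(8*(-⅒) + 0/((-20*⅓))) = (-13023/2091944 + 9*√1865/2091944)*(-⅘ + 0/(-20/3)) = (-13023/2091944 + 9*√1865/2091944)*(-⅘ + 0*(-3/20)) = (-13023/2091944 + 9*√1865/2091944)*(-⅘ + 0) = (-13023/2091944 + 9*√1865/2091944)*(-⅘) = 13023/2614930 - 9*√1865/2614930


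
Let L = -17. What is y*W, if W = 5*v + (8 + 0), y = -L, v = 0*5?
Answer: 136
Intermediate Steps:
v = 0
y = 17 (y = -1*(-17) = 17)
W = 8 (W = 5*0 + (8 + 0) = 0 + 8 = 8)
y*W = 17*8 = 136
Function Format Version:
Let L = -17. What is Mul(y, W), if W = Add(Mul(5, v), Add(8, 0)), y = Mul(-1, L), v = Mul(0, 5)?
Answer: 136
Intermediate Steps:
v = 0
y = 17 (y = Mul(-1, -17) = 17)
W = 8 (W = Add(Mul(5, 0), Add(8, 0)) = Add(0, 8) = 8)
Mul(y, W) = Mul(17, 8) = 136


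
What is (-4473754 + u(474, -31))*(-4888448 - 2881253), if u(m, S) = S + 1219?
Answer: 34750500522766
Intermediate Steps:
u(m, S) = 1219 + S
(-4473754 + u(474, -31))*(-4888448 - 2881253) = (-4473754 + (1219 - 31))*(-4888448 - 2881253) = (-4473754 + 1188)*(-7769701) = -4472566*(-7769701) = 34750500522766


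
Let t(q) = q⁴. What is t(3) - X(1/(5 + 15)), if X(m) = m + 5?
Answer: 1519/20 ≈ 75.950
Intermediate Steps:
X(m) = 5 + m
t(3) - X(1/(5 + 15)) = 3⁴ - (5 + 1/(5 + 15)) = 81 - (5 + 1/20) = 81 - 1*101/20 = 81 - 101/20 = 1519/20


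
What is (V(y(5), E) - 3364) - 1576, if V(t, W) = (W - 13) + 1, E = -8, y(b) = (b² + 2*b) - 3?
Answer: -4960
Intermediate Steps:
y(b) = -3 + b² + 2*b
V(t, W) = -12 + W (V(t, W) = (-13 + W) + 1 = -12 + W)
(V(y(5), E) - 3364) - 1576 = ((-12 - 8) - 3364) - 1576 = (-20 - 3364) - 1576 = -3384 - 1576 = -4960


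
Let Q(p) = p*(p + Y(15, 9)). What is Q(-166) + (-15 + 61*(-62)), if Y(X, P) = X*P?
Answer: 1349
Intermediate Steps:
Y(X, P) = P*X
Q(p) = p*(135 + p) (Q(p) = p*(p + 9*15) = p*(p + 135) = p*(135 + p))
Q(-166) + (-15 + 61*(-62)) = -166*(135 - 166) + (-15 + 61*(-62)) = -166*(-31) + (-15 - 3782) = 5146 - 3797 = 1349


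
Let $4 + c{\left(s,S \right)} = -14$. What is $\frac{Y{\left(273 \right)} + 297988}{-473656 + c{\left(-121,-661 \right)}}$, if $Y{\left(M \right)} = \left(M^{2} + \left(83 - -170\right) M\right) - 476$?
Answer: $- \frac{220555}{236837} \approx -0.93125$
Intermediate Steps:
$c{\left(s,S \right)} = -18$ ($c{\left(s,S \right)} = -4 - 14 = -18$)
$Y{\left(M \right)} = -476 + M^{2} + 253 M$ ($Y{\left(M \right)} = \left(M^{2} + \left(83 + 170\right) M\right) - 476 = \left(M^{2} + 253 M\right) - 476 = -476 + M^{2} + 253 M$)
$\frac{Y{\left(273 \right)} + 297988}{-473656 + c{\left(-121,-661 \right)}} = \frac{\left(-476 + 273^{2} + 253 \cdot 273\right) + 297988}{-473656 - 18} = \frac{\left(-476 + 74529 + 69069\right) + 297988}{-473674} = \left(143122 + 297988\right) \left(- \frac{1}{473674}\right) = 441110 \left(- \frac{1}{473674}\right) = - \frac{220555}{236837}$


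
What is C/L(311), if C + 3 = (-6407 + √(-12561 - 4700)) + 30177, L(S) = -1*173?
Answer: -23767/173 - I*√17261/173 ≈ -137.38 - 0.75943*I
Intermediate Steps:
L(S) = -173
C = 23767 + I*√17261 (C = -3 + ((-6407 + √(-12561 - 4700)) + 30177) = -3 + ((-6407 + √(-17261)) + 30177) = -3 + ((-6407 + I*√17261) + 30177) = -3 + (23770 + I*√17261) = 23767 + I*√17261 ≈ 23767.0 + 131.38*I)
C/L(311) = (23767 + I*√17261)/(-173) = (23767 + I*√17261)*(-1/173) = -23767/173 - I*√17261/173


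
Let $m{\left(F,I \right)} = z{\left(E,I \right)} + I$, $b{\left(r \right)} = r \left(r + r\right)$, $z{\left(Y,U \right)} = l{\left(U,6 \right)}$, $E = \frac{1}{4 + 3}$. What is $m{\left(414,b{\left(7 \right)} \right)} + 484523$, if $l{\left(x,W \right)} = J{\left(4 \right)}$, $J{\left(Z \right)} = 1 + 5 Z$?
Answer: $484642$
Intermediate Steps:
$l{\left(x,W \right)} = 21$ ($l{\left(x,W \right)} = 1 + 5 \cdot 4 = 1 + 20 = 21$)
$E = \frac{1}{7} \approx 0.14286$
$z{\left(Y,U \right)} = 21$
$b{\left(r \right)} = 2 r^{2}$ ($b{\left(r \right)} = r 2 r = 2 r^{2}$)
$m{\left(F,I \right)} = 21 + I$
$m{\left(414,b{\left(7 \right)} \right)} + 484523 = \left(21 + 2 \cdot 7^{2}\right) + 484523 = \left(21 + 2 \cdot 49\right) + 484523 = \left(21 + 98\right) + 484523 = 119 + 484523 = 484642$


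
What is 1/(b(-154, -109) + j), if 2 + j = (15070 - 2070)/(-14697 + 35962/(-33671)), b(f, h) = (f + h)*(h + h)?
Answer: 494898649/28373091621468 ≈ 1.7443e-5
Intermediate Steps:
b(f, h) = 2*h*(f + h) (b(f, h) = (f + h)*(2*h) = 2*h*(f + h))
j = -1427520298/494898649 (j = -2 + (15070 - 2070)/(-14697 + 35962/(-33671)) = -2 + 13000/(-14697 + 35962*(-1/33671)) = -2 + 13000/(-14697 - 35962/33671) = -2 + 13000/(-494898649/33671) = -2 + 13000*(-33671/494898649) = -2 - 437723000/494898649 = -1427520298/494898649 ≈ -2.8845)
1/(b(-154, -109) + j) = 1/(2*(-109)*(-154 - 109) - 1427520298/494898649) = 1/(2*(-109)*(-263) - 1427520298/494898649) = 1/(57334 - 1427520298/494898649) = 1/(28373091621468/494898649) = 494898649/28373091621468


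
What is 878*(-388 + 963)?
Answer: 504850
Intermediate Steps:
878*(-388 + 963) = 878*575 = 504850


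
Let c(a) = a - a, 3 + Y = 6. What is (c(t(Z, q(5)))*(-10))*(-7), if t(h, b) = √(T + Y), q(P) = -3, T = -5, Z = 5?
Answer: 0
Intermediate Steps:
Y = 3 (Y = -3 + 6 = 3)
t(h, b) = I*√2 (t(h, b) = √(-5 + 3) = √(-2) = I*√2)
c(a) = 0
(c(t(Z, q(5)))*(-10))*(-7) = (0*(-10))*(-7) = 0*(-7) = 0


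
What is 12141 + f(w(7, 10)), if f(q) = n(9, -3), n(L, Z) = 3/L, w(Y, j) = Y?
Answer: 36424/3 ≈ 12141.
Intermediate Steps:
f(q) = ⅓ (f(q) = 3/9 = 3*(⅑) = ⅓)
12141 + f(w(7, 10)) = 12141 + ⅓ = 36424/3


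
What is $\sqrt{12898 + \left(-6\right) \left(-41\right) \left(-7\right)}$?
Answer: $2 \sqrt{2794} \approx 105.72$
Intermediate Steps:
$\sqrt{12898 + \left(-6\right) \left(-41\right) \left(-7\right)} = \sqrt{12898 + 246 \left(-7\right)} = \sqrt{12898 - 1722} = \sqrt{11176} = 2 \sqrt{2794}$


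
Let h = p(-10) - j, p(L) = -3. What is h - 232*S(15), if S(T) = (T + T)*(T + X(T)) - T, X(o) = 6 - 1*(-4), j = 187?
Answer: -170710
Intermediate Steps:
h = -190 (h = -3 - 1*187 = -3 - 187 = -190)
X(o) = 10 (X(o) = 6 + 4 = 10)
S(T) = -T + 2*T*(10 + T) (S(T) = (T + T)*(T + 10) - T = (2*T)*(10 + T) - T = 2*T*(10 + T) - T = -T + 2*T*(10 + T))
h - 232*S(15) = -190 - 3480*(19 + 2*15) = -190 - 3480*(19 + 30) = -190 - 3480*49 = -190 - 232*735 = -190 - 170520 = -170710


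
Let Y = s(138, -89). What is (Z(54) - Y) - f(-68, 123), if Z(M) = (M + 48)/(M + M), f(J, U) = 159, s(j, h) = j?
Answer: -5329/18 ≈ -296.06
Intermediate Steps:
Y = 138
Z(M) = (48 + M)/(2*M) (Z(M) = (48 + M)/((2*M)) = (48 + M)*(1/(2*M)) = (48 + M)/(2*M))
(Z(54) - Y) - f(-68, 123) = ((½)*(48 + 54)/54 - 1*138) - 1*159 = ((½)*(1/54)*102 - 138) - 159 = (17/18 - 138) - 159 = -2467/18 - 159 = -5329/18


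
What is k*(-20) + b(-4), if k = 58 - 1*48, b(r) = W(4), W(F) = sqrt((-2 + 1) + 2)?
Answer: -199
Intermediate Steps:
W(F) = 1 (W(F) = sqrt(-1 + 2) = sqrt(1) = 1)
b(r) = 1
k = 10 (k = 58 - 48 = 10)
k*(-20) + b(-4) = 10*(-20) + 1 = -200 + 1 = -199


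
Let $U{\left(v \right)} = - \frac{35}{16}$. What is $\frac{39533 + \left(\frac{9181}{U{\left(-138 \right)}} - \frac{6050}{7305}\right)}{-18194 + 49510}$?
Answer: $\frac{1806862549}{1601343660} \approx 1.1283$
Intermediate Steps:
$U{\left(v \right)} = - \frac{35}{16}$ ($U{\left(v \right)} = \left(-35\right) \frac{1}{16} = - \frac{35}{16}$)
$\frac{39533 + \left(\frac{9181}{U{\left(-138 \right)}} - \frac{6050}{7305}\right)}{-18194 + 49510} = \frac{39533 + \left(\frac{9181}{- \frac{35}{16}} - \frac{6050}{7305}\right)}{-18194 + 49510} = \frac{39533 + \left(9181 \left(- \frac{16}{35}\right) - \frac{1210}{1461}\right)}{31316} = \left(39533 - \frac{214657406}{51135}\right) \frac{1}{31316} = \frac{1806862549}{51135} \cdot \frac{1}{31316} = \frac{1806862549}{1601343660}$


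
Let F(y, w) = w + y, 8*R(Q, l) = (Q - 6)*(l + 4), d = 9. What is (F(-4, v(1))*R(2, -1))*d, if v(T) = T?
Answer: 81/2 ≈ 40.500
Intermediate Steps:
R(Q, l) = (-6 + Q)*(4 + l)/8 (R(Q, l) = ((Q - 6)*(l + 4))/8 = ((-6 + Q)*(4 + l))/8 = (-6 + Q)*(4 + l)/8)
(F(-4, v(1))*R(2, -1))*d = ((1 - 4)*(-3 + (½)*2 - ¾*(-1) + (⅛)*2*(-1)))*9 = -3*(-3 + 1 + ¾ - ¼)*9 = -3*(-3/2)*9 = (9/2)*9 = 81/2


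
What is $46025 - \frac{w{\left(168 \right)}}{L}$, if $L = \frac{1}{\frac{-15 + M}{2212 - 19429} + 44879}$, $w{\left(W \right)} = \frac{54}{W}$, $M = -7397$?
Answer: $\frac{241799135}{7652} \approx 31599.0$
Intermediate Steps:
$L = \frac{17217}{772689155}$ ($L = \frac{1}{\frac{-15 - 7397}{2212 - 19429} + 44879} = \frac{1}{- \frac{7412}{-17217} + 44879} = \frac{1}{\left(-7412\right) \left(- \frac{1}{17217}\right) + 44879} = \frac{1}{\frac{7412}{17217} + 44879} = \frac{1}{\frac{772689155}{17217}} = \frac{17217}{772689155} \approx 2.2282 \cdot 10^{-5}$)
$46025 - \frac{w{\left(168 \right)}}{L} = 46025 - \frac{54 \cdot \frac{1}{168}}{\frac{17217}{772689155}} = 46025 - 54 \cdot \frac{1}{168} \cdot \frac{772689155}{17217} = 46025 - \frac{9}{28} \cdot \frac{772689155}{17217} = 46025 - \frac{110384165}{7652} = \frac{241799135}{7652}$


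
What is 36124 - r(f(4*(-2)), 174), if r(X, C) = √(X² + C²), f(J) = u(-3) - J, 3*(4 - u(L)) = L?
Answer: 36124 - √30445 ≈ 35950.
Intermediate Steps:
u(L) = 4 - L/3
f(J) = 5 - J (f(J) = (4 - ⅓*(-3)) - J = (4 + 1) - J = 5 - J)
r(X, C) = √(C² + X²)
36124 - r(f(4*(-2)), 174) = 36124 - √(174² + (5 - 4*(-2))²) = 36124 - √(30276 + (5 - 1*(-8))²) = 36124 - √(30276 + (5 + 8)²) = 36124 - √(30276 + 13²) = 36124 - √(30276 + 169) = 36124 - √30445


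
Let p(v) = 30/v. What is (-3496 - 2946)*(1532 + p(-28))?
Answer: -69035693/7 ≈ -9.8622e+6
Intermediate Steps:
(-3496 - 2946)*(1532 + p(-28)) = (-3496 - 2946)*(1532 + 30/(-28)) = -6442*(1532 + 30*(-1/28)) = -6442*(1532 - 15/14) = -6442*21433/14 = -69035693/7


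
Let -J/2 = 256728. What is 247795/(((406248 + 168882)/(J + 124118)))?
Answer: -9647600971/57513 ≈ -1.6775e+5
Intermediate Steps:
J = -513456 (J = -2*256728 = -513456)
247795/(((406248 + 168882)/(J + 124118))) = 247795/(((406248 + 168882)/(-513456 + 124118))) = 247795/((575130/(-389338))) = 247795/((575130*(-1/389338))) = 247795/(-287565/194669) = 247795*(-194669/287565) = -9647600971/57513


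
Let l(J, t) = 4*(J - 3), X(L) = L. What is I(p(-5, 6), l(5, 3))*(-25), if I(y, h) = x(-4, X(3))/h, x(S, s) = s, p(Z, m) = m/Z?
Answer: -75/8 ≈ -9.3750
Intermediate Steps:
l(J, t) = -12 + 4*J (l(J, t) = 4*(-3 + J) = -12 + 4*J)
I(y, h) = 3/h
I(p(-5, 6), l(5, 3))*(-25) = (3/(-12 + 4*5))*(-25) = (3/(-12 + 20))*(-25) = (3/8)*(-25) = -75/8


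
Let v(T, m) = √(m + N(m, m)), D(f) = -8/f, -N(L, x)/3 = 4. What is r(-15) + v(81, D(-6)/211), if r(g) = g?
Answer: -15 + 2*I*√1201434/633 ≈ -15.0 + 3.4632*I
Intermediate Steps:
N(L, x) = -12 (N(L, x) = -3*4 = -12)
v(T, m) = √(-12 + m) (v(T, m) = √(m - 12) = √(-12 + m))
r(-15) + v(81, D(-6)/211) = -15 + √(-12 - 8/(-6)/211) = -15 + √(-12 - 8*(-⅙)*(1/211)) = -15 + √(-12 + (4/3)*(1/211)) = -15 + √(-12 + 4/633) = -15 + √(-7592/633) = -15 + 2*I*√1201434/633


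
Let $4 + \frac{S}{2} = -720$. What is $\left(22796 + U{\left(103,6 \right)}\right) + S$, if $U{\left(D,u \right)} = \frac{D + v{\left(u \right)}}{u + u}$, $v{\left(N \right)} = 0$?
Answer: $\frac{256279}{12} \approx 21357.0$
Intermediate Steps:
$S = -1448$ ($S = -8 + 2 \left(-720\right) = -8 - 1440 = -1448$)
$U{\left(D,u \right)} = \frac{D}{2 u}$ ($U{\left(D,u \right)} = \frac{D + 0}{u + u} = \frac{D}{2 u}$)
$\left(22796 + U{\left(103,6 \right)}\right) + S = \left(22796 + \frac{1}{2} \cdot 103 \cdot \frac{1}{6}\right) - 1448 = \left(22796 + \frac{103}{12}\right) - 1448 = \frac{273655}{12} - 1448 = \frac{256279}{12}$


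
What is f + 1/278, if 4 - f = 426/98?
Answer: -4677/13622 ≈ -0.34334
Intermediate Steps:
f = -17/49 (f = 4 - 426/98 = 4 - 1*213/49 = 4 - 213/49 = -17/49 ≈ -0.34694)
f + 1/278 = -17/49 + 1/278 = -4677/13622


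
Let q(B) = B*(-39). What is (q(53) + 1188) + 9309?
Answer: 8430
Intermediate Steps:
q(B) = -39*B
(q(53) + 1188) + 9309 = (-39*53 + 1188) + 9309 = (-2067 + 1188) + 9309 = -879 + 9309 = 8430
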